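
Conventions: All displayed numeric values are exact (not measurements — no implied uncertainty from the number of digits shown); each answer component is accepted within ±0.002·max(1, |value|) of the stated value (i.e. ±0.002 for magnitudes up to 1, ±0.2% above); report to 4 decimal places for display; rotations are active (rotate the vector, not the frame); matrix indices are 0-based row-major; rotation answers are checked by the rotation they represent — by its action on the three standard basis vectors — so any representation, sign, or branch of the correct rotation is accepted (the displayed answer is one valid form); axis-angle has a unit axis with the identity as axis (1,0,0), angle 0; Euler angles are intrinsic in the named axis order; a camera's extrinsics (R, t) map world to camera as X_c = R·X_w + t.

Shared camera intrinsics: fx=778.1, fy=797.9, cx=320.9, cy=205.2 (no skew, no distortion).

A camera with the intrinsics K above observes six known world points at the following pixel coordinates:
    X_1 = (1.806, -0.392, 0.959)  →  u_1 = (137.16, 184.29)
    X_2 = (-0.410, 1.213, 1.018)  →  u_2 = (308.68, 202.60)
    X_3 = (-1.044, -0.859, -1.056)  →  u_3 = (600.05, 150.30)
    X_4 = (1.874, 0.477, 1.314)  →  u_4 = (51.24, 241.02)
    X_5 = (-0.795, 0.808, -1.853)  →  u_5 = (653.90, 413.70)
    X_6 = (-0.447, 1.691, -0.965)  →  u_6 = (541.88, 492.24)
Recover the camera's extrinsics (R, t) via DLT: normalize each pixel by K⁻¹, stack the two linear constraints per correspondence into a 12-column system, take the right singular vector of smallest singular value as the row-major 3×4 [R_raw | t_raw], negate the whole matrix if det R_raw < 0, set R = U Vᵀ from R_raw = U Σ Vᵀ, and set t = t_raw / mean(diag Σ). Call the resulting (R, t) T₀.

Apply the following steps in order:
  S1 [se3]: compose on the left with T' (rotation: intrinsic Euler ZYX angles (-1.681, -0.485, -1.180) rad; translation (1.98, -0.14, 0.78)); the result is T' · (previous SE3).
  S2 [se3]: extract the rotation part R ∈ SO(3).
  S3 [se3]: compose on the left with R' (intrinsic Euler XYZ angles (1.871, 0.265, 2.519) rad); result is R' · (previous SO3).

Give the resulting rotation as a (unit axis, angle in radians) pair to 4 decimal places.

source (pnp_recover): camera pose = R=[-0.7428 -0.1463 -0.6534; 0.4071 0.6761 -0.6141; 0.5316 -0.7222 -0.4426], t=(0.4800, -0.0400, 5.2400)
after S1 (compose_se3): R=[0.7060 -0.4396 -0.5553; 0.5014 -0.2434 0.8302; -0.5002 -0.8646 0.0486], t=(6.8380, -0.1512, 2.8024)
after S2 (rot_of_se3): [0.7060 -0.4396 -0.5553; 0.5014 -0.2434 0.8302; -0.5002 -0.8646 0.0486]
after S3 (compose_so3): [-0.9667 0.2552 -0.0192; 0.2432 0.9393 0.2421; 0.0798 0.2294 -0.9701]

rotation (axis_angle) = ((-0.1266, -0.9847, -0.1198), 3.0913)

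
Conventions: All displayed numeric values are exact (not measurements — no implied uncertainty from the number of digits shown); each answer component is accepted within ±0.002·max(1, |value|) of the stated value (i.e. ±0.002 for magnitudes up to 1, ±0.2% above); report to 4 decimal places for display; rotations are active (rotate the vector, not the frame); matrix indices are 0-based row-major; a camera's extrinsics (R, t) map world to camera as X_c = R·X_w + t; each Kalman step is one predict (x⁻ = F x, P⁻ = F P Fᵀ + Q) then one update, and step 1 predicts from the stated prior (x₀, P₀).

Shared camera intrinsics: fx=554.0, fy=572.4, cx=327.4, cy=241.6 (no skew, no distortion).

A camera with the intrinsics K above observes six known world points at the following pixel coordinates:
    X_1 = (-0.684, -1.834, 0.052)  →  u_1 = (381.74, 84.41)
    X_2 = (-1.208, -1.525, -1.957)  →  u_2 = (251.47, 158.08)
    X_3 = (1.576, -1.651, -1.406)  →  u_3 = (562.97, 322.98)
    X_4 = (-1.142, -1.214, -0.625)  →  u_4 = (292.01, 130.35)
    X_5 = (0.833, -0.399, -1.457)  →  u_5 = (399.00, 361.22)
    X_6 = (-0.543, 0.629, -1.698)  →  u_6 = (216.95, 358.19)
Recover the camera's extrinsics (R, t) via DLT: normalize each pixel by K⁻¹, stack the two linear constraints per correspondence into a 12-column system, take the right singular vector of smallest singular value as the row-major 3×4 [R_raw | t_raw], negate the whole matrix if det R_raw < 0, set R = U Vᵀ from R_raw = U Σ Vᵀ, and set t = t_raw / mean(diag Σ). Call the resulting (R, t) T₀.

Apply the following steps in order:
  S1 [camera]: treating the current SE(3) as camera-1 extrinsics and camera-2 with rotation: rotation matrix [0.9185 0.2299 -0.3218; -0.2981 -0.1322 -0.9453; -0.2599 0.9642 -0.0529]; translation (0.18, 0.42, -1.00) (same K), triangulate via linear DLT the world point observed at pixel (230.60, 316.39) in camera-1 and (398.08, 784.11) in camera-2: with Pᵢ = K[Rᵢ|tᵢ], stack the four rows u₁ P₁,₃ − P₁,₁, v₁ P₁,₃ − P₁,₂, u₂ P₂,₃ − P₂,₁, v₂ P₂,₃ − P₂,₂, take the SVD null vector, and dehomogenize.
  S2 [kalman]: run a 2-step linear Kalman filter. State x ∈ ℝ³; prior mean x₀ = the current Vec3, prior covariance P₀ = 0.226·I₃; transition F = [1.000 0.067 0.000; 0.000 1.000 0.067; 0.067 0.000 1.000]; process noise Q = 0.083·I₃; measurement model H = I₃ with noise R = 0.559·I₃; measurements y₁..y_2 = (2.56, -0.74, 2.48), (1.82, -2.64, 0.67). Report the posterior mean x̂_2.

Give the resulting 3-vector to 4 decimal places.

source (pnp_recover): camera pose = R=[0.8169 -0.5276 0.2328; 0.5649 0.6508 -0.5073; 0.1161 0.5460 0.8297], t=(0.1100, 0.1200, 6.4499)
after S1 (triangulate): (-0.5750, 1.5398, -0.2381)
after S2 (kf_track): (0.9995, -0.3207, 0.6911)

result = (0.9995, -0.3207, 0.6911)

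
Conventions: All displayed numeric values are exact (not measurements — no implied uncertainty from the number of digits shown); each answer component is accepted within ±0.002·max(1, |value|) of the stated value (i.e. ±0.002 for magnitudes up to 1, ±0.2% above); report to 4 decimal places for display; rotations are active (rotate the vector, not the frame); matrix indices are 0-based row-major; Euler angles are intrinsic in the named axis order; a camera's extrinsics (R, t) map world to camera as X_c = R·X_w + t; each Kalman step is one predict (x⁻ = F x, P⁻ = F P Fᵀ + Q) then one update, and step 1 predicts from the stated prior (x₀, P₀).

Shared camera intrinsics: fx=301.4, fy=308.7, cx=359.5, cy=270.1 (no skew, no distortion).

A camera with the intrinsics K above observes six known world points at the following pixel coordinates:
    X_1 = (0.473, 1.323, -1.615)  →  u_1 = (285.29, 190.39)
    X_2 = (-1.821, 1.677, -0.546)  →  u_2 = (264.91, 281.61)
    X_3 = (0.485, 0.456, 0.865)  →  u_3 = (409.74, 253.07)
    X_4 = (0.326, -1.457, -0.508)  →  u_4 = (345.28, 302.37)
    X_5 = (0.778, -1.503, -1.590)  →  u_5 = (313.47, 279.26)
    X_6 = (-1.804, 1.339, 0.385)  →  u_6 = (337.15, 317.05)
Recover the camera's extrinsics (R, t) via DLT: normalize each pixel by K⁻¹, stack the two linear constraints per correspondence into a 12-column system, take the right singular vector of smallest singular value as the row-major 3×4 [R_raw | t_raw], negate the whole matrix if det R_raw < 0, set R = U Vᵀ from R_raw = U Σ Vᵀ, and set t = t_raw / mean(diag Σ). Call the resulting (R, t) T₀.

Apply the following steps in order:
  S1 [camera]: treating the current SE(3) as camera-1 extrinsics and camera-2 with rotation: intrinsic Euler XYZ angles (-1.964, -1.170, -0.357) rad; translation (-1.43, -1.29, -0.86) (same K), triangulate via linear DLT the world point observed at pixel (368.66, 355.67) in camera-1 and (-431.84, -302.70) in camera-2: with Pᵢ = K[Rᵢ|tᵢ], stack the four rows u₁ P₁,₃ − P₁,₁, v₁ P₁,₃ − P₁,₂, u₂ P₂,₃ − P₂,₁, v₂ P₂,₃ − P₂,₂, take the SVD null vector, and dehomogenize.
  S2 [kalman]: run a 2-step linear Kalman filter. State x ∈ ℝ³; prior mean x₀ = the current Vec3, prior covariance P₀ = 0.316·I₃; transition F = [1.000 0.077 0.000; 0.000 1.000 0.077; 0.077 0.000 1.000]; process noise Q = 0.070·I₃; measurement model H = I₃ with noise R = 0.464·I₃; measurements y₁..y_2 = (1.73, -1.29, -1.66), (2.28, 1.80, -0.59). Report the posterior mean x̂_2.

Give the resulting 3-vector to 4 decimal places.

result = (1.0645, -0.2700, -0.4197)

source (pnp_recover): camera pose = R=[0.3340 -0.0216 0.9423; -0.6982 -0.6773 0.2319; 0.6333 -0.7354 -0.2413], t=(-0.0100, 0.1301, 5.9801)
after S1 (triangulate): (-0.6283, -1.8073, 0.4115)
after S2 (kf_track): (1.0645, -0.2700, -0.4197)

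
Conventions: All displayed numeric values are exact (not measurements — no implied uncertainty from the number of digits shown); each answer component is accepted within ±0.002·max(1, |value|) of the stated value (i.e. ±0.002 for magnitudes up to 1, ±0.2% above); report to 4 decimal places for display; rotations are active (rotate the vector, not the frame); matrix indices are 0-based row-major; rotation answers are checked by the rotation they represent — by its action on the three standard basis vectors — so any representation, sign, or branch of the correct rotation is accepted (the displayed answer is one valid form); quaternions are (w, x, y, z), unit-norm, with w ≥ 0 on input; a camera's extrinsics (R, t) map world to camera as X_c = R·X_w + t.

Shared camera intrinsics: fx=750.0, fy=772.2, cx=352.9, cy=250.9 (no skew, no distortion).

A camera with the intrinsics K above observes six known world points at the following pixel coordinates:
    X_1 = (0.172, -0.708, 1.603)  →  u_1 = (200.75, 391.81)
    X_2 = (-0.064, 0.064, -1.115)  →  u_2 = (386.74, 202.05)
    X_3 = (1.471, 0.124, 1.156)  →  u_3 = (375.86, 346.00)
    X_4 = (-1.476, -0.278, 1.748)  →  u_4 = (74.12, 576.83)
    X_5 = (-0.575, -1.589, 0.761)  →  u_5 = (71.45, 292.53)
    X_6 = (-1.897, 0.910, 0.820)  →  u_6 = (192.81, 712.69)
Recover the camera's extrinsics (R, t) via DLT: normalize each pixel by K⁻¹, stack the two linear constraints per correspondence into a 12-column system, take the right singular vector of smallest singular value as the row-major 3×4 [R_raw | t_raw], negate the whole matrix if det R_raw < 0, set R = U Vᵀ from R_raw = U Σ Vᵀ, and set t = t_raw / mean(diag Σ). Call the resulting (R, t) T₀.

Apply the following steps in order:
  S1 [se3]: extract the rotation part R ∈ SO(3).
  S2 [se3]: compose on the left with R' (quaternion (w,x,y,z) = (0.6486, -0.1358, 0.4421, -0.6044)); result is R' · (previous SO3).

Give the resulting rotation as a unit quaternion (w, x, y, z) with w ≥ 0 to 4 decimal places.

source (pnp_recover): camera pose = R=[0.5211 0.7709 -0.3663; -0.3650 0.5892 0.7208; 0.7715 -0.2419 0.5885], t=(-0.2300, 0.4700, 5.0301)
after S1 (rot_of_se3): [0.5211 0.7709 -0.3663; -0.3650 0.5892 0.7208; 0.7715 -0.2419 0.5885]
after S2 (compose_so3): [0.2634 0.1190 0.9573; -0.8324 -0.4734 0.2879; 0.4875 -0.8727 -0.0256]

rotation (quat) = (0.4371, -0.6638, 0.2687, -0.5442)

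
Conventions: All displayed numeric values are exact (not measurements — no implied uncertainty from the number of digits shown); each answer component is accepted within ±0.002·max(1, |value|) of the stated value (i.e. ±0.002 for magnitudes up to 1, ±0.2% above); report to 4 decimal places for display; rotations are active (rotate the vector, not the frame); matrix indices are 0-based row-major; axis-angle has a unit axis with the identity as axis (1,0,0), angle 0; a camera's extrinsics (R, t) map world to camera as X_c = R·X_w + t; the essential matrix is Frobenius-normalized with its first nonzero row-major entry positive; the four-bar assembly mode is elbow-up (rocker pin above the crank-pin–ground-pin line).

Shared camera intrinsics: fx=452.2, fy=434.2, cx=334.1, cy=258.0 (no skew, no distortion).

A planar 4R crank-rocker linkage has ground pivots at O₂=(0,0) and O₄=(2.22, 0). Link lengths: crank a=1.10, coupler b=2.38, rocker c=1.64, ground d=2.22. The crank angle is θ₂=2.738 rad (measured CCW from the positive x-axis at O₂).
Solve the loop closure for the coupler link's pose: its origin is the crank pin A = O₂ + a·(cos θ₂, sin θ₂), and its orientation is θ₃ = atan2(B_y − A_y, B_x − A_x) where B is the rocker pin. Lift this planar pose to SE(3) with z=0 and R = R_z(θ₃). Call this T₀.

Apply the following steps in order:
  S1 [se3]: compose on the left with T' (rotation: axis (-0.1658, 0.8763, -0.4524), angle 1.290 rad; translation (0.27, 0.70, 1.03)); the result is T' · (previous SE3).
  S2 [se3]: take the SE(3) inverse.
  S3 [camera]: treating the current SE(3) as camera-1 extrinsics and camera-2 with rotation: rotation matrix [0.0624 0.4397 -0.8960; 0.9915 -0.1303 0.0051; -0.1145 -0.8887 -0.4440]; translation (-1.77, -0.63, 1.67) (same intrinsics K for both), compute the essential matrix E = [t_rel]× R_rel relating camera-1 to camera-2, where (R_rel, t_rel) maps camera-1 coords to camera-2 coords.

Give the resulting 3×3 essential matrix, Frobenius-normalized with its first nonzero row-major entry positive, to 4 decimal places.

source (fourbar_fk): coupler pose = R=[0.9327 -0.3608 0.0000; 0.3608 0.9327 0.0000; 0.0000 0.0000 1.0000], t=(-1.0116, 0.4320, 0.0000)
after S1 (compose_se3): R=[0.3959 0.2003 0.8962; -0.2031 0.9708 -0.1273; -0.8956 -0.1317 0.4250], t=(0.1120, 1.6055, 1.6343)
after S2 (invert_se3): R=[0.3959 -0.2031 -0.8956; 0.2003 0.9708 -0.1317; 0.8962 -0.1273 0.4250], t=(1.7454, -1.3659, -0.5907)
after S3 (essential): [0.0473 -0.1672 -0.1531; -0.2592 0.6258 0.0691; 0.1362 -0.0586 0.6788]

matrix = [0.0473 -0.1672 -0.1531; -0.2592 0.6258 0.0691; 0.1362 -0.0586 0.6788]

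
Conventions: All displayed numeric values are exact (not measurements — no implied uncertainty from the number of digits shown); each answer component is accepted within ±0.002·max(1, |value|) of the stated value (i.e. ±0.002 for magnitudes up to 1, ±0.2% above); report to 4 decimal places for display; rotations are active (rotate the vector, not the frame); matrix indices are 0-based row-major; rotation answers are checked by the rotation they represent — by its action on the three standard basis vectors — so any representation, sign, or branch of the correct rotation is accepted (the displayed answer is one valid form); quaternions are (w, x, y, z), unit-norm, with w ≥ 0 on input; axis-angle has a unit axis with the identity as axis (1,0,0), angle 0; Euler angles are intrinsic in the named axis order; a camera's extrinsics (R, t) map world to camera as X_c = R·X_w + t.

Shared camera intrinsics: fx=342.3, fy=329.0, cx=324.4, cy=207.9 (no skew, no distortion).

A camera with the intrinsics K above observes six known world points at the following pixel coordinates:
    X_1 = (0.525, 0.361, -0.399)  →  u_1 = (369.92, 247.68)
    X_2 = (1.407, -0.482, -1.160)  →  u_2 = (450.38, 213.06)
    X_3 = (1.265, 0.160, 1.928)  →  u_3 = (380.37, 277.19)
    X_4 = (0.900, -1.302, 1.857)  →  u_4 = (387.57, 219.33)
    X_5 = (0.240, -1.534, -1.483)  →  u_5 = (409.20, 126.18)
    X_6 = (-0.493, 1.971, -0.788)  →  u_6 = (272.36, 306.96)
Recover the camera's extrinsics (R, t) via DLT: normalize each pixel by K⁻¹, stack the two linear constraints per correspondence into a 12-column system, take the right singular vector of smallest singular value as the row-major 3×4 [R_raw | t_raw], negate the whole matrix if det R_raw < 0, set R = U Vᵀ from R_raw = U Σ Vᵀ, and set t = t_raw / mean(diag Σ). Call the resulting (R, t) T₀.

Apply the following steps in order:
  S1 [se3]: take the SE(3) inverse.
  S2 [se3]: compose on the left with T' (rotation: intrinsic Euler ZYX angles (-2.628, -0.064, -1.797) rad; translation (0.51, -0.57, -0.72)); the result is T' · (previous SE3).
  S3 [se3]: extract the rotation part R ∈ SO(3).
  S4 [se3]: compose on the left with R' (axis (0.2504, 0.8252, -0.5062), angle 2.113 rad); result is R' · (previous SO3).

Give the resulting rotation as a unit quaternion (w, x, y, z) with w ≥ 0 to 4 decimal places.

rotation (quat) = (0.6431, 0.4563, -0.6145, 0.0248)

source (pnp_recover): camera pose = R=[0.9108 -0.4018 -0.0947; 0.4072 0.8368 0.3659; -0.0678 -0.3718 0.9258], t=(0.4099, 0.3401, 6.4106)
after S1 (invert_se3): R=[0.9108 0.4072 -0.0678; -0.4018 0.8368 -0.3718; -0.0947 0.3659 0.9258], t=(-0.0774, 2.2638, -6.0206)
after S2 (compose_se3): R=[-0.7698 -0.3210 0.5518; -0.4317 -0.3750 -0.8204; 0.4702 -0.8697 0.1501], t=(-2.6025, 4.9936, -1.5790)
after S3 (rot_of_se3): [-0.7698 -0.3210 0.5518; -0.4317 -0.3750 -0.8204; 0.4702 -0.8697 0.1501]
after S4 (compose_so3): [0.2436 -0.5927 -0.7677; -0.5290 0.5823 -0.6174; 0.8129 0.5565 -0.1717]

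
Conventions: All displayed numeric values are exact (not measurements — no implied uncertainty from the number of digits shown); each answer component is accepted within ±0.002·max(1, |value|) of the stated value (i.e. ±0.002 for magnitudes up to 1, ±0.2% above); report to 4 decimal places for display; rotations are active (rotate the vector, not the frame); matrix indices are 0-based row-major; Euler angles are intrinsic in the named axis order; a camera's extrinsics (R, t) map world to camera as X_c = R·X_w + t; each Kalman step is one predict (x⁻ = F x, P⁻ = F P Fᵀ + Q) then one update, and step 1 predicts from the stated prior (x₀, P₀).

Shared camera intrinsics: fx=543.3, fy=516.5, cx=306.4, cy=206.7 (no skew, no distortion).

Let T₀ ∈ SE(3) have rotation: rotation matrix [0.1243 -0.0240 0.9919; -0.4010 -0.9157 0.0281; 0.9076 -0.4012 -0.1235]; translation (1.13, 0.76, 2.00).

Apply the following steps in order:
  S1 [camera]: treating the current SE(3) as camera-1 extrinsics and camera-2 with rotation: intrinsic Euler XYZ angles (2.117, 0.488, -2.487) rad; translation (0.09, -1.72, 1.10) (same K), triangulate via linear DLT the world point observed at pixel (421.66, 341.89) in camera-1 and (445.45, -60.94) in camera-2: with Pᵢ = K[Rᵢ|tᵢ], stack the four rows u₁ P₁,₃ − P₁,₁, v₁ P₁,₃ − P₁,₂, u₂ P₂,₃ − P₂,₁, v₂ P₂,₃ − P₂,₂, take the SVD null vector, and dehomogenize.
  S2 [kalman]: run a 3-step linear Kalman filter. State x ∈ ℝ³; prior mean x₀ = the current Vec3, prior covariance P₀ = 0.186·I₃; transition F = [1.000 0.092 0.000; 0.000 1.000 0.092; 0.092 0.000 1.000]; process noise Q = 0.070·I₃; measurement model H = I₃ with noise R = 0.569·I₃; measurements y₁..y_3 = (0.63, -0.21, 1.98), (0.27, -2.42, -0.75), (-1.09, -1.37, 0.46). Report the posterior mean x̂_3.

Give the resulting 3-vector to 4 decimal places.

after S1 (triangulate): (-0.4563, 0.5946, -0.7594)
after S2 (kf_track): (-0.3676, -0.7840, -0.0718)

result = (-0.3676, -0.7840, -0.0718)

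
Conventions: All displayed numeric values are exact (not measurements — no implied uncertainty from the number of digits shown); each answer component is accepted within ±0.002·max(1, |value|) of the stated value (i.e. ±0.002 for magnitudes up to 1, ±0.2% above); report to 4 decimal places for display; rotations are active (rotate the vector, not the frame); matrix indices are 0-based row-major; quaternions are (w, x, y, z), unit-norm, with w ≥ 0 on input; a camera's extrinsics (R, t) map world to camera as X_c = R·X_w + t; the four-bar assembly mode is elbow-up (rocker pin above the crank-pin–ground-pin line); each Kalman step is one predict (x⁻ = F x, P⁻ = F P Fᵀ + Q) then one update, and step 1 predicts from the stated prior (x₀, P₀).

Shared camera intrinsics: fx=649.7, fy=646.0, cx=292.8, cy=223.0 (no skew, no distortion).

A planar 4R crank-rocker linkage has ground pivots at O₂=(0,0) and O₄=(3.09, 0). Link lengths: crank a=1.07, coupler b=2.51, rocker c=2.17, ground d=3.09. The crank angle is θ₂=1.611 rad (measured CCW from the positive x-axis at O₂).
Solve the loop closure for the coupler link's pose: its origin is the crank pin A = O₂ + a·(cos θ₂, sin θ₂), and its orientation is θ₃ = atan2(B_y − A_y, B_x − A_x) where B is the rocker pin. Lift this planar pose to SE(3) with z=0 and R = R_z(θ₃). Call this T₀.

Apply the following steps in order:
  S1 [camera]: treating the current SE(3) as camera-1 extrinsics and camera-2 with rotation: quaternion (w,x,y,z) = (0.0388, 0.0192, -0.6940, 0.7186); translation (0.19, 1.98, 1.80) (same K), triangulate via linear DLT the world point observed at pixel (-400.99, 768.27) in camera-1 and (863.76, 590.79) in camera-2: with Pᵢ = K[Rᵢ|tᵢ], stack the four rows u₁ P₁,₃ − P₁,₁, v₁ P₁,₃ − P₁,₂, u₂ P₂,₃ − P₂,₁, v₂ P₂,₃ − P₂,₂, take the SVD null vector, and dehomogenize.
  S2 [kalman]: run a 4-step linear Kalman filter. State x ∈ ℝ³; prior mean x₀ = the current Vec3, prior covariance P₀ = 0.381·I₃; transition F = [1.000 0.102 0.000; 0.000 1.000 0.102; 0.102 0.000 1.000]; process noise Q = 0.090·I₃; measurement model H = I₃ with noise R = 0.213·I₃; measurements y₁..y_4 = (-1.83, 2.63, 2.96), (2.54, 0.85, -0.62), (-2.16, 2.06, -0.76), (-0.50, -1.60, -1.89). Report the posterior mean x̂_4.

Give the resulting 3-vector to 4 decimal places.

source (fourbar_fk): coupler pose = R=[0.9264 -0.3765 0.0000; 0.3765 0.9264 0.0000; 0.0000 0.0000 1.0000], t=(-0.0430, 1.0691, 0.0000)
after S1 (triangulate): (-1.1202, 0.3290, 1.1281)
after S2 (kf_track): (-0.5943, 0.1084, -0.9953)

result = (-0.5943, 0.1084, -0.9953)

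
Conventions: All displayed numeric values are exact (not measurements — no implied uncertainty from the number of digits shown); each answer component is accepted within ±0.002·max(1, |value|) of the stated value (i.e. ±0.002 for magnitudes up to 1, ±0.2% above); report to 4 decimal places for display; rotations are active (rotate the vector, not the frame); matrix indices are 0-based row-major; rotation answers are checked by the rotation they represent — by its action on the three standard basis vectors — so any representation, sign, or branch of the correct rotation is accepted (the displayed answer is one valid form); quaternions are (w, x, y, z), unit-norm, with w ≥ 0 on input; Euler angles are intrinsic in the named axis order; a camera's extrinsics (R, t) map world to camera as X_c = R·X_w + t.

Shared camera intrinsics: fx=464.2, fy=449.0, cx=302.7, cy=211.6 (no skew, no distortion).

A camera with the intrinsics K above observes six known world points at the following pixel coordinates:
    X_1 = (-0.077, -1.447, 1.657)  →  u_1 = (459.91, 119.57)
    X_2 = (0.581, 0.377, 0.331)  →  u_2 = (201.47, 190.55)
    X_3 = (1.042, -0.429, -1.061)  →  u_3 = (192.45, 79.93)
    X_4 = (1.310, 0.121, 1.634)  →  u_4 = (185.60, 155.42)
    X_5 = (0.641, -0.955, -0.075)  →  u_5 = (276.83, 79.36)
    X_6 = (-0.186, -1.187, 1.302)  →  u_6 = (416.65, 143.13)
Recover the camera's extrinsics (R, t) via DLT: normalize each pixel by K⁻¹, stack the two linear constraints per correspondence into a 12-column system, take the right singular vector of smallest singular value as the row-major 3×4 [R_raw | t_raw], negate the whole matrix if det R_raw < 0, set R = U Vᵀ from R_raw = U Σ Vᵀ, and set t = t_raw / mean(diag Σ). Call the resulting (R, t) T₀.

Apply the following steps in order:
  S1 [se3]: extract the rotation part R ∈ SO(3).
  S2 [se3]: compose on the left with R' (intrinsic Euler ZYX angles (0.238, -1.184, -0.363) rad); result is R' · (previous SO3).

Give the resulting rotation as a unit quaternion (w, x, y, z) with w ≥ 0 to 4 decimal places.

rotation (quat) = (0.6888, -0.3542, 0.6030, -0.1909)

source (pnp_recover): camera pose = R=[-0.6322 -0.6652 0.3972; -0.5676 0.7467 0.3470; -0.5274 -0.0061 -0.8496], t=(-0.4601, -0.2699, 4.9309)
after S1 (rot_of_se3): [-0.6322 -0.6652 0.3972; -0.5676 0.7467 0.3470; -0.5274 -0.0061 -0.8496]
after S2 (compose_so3): [0.1998 -0.1642 0.9660; -0.6902 0.6762 0.2577; -0.6955 -0.7182 0.0218]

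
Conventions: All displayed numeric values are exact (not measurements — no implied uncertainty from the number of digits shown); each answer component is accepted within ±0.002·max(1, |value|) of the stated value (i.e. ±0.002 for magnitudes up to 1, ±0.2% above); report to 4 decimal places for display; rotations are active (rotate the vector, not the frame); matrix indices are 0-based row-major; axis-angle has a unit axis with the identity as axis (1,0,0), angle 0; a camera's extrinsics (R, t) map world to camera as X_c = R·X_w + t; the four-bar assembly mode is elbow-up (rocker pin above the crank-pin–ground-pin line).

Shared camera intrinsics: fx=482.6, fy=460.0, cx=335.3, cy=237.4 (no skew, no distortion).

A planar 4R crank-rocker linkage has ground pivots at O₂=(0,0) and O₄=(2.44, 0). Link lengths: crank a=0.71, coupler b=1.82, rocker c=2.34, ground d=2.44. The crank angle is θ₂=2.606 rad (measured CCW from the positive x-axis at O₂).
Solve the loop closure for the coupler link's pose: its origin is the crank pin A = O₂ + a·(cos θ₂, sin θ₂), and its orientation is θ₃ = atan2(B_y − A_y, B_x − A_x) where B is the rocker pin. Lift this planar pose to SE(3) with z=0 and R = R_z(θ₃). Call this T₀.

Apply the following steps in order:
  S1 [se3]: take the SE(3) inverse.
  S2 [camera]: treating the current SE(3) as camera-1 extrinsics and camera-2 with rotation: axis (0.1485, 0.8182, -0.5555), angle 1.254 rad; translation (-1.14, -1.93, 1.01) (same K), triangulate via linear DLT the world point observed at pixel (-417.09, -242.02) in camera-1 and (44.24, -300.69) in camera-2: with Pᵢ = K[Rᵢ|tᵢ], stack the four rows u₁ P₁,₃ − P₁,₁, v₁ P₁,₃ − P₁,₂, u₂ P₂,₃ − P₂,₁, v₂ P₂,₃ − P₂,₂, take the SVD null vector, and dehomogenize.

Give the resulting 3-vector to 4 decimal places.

source (fourbar_fk): coupler pose = R=[0.7356 -0.6775 0.0000; 0.6775 0.7356 0.0000; 0.0000 0.0000 1.0000], t=(-0.6106, 0.3623, 0.0000)
after S1 (invert_se3): R=[0.7356 0.6775 0.0000; -0.6775 0.7356 0.0000; 0.0000 0.0000 1.0000], t=(0.2036, -0.6802, 0.0000)
after S2 (triangulate): (-1.1690, -1.9475, 1.2672)

result = (-1.1690, -1.9475, 1.2672)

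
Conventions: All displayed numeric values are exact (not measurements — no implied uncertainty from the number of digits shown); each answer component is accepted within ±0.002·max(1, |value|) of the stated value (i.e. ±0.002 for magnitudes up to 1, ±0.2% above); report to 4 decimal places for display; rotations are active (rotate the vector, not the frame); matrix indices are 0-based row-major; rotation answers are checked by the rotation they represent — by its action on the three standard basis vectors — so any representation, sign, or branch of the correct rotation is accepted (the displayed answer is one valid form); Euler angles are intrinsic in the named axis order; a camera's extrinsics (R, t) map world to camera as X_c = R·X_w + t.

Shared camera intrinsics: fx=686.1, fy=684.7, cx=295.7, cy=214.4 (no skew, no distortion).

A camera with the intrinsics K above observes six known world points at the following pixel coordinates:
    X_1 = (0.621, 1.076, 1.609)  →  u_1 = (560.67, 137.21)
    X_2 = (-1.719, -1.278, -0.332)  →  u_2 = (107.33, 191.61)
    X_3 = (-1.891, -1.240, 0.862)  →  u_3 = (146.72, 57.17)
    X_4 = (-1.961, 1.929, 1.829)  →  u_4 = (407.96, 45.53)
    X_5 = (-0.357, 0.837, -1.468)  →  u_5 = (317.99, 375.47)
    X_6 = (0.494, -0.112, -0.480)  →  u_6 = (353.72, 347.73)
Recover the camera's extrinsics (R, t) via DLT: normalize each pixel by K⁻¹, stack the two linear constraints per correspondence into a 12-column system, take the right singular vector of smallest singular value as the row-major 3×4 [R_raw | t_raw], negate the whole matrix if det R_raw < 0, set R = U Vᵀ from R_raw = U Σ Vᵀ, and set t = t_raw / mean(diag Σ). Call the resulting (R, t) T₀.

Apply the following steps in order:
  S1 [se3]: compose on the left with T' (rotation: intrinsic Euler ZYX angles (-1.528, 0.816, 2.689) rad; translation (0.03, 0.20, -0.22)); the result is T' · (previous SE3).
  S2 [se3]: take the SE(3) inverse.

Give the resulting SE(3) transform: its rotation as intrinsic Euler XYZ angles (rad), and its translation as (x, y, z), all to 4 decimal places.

rotation (euler_xyz) = (1.9643, 0.0981, 1.6560), translation = (3.4737, -4.5399, 1.6154)

source (pnp_recover): camera pose = R=[0.6049 0.6974 0.3842; 0.4580 0.0900 -0.8844; -0.6514 0.7110 -0.2650], t=(0.4200, 0.4100, 5.6698)
after S1 (compose_se3): R=[-0.0847 -0.3897 0.9170; -0.9916 -0.0575 -0.1160; 0.0979 -0.9191 -0.3816], t=(-2.9565, 3.3709, -3.8965)
after S2 (invert_se3): R=[-0.0847 -0.9916 0.0979; -0.3897 -0.0575 -0.9191; 0.9170 -0.1160 -0.3816], t=(3.4737, -4.5399, 1.6154)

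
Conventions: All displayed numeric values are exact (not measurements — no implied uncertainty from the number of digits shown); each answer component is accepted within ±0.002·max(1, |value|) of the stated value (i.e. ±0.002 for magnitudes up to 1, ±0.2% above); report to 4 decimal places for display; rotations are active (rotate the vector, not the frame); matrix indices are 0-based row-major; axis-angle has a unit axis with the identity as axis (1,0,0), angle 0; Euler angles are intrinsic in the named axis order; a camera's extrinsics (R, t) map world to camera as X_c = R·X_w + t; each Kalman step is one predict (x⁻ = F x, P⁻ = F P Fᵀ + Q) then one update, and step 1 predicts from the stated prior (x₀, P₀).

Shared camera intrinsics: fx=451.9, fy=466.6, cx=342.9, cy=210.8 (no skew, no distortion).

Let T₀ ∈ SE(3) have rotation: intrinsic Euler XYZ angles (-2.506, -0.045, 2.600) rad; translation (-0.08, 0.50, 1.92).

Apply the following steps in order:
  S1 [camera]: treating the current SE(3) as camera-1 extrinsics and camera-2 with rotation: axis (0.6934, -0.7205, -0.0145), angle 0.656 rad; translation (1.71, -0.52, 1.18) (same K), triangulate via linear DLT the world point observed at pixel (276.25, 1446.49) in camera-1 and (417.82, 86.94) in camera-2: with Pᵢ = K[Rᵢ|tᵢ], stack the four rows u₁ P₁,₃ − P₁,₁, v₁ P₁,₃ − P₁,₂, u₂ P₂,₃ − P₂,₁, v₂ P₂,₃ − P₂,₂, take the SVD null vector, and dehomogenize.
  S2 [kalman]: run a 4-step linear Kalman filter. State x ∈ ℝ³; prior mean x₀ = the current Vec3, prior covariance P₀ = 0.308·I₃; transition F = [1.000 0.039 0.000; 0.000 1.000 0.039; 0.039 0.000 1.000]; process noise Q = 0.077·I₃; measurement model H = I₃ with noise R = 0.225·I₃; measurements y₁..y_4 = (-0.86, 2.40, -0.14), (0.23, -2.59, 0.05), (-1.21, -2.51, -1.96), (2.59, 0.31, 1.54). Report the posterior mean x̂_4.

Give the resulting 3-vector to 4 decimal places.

after S1 (triangulate): (-0.4087, 0.5973, 1.8861)
after S2 (kf_track): (0.7490, -0.5950, 0.2836)

result = (0.7490, -0.5950, 0.2836)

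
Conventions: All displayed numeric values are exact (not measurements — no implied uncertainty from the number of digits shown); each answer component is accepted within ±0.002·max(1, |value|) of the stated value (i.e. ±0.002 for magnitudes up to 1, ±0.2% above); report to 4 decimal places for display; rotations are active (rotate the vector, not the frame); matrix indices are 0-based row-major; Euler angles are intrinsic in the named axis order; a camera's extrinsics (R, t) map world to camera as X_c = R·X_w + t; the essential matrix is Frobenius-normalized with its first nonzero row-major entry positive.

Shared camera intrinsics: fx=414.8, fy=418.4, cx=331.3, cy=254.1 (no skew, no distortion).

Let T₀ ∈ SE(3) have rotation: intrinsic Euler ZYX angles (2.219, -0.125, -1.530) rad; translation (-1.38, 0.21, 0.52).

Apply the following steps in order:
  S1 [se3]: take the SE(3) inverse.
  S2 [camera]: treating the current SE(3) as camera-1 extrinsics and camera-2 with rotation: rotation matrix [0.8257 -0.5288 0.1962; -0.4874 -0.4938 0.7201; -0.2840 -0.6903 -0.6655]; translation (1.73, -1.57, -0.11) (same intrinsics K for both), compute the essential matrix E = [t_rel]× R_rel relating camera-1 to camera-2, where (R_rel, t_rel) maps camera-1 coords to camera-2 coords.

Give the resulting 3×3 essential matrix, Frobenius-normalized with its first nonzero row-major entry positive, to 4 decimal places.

after S1 (invert_se3): R=[-0.5990 0.7909 0.1247; -0.1077 0.0747 -0.9914; -0.7934 -0.6073 0.0405], t=(-1.0576, 0.3512, -0.9885)
after S2 (essential): [0.2295 -0.4390 -0.1907; 0.3637 -0.2442 -0.2337; -0.4514 -0.4889 0.1702]

matrix = [0.2295 -0.4390 -0.1907; 0.3637 -0.2442 -0.2337; -0.4514 -0.4889 0.1702]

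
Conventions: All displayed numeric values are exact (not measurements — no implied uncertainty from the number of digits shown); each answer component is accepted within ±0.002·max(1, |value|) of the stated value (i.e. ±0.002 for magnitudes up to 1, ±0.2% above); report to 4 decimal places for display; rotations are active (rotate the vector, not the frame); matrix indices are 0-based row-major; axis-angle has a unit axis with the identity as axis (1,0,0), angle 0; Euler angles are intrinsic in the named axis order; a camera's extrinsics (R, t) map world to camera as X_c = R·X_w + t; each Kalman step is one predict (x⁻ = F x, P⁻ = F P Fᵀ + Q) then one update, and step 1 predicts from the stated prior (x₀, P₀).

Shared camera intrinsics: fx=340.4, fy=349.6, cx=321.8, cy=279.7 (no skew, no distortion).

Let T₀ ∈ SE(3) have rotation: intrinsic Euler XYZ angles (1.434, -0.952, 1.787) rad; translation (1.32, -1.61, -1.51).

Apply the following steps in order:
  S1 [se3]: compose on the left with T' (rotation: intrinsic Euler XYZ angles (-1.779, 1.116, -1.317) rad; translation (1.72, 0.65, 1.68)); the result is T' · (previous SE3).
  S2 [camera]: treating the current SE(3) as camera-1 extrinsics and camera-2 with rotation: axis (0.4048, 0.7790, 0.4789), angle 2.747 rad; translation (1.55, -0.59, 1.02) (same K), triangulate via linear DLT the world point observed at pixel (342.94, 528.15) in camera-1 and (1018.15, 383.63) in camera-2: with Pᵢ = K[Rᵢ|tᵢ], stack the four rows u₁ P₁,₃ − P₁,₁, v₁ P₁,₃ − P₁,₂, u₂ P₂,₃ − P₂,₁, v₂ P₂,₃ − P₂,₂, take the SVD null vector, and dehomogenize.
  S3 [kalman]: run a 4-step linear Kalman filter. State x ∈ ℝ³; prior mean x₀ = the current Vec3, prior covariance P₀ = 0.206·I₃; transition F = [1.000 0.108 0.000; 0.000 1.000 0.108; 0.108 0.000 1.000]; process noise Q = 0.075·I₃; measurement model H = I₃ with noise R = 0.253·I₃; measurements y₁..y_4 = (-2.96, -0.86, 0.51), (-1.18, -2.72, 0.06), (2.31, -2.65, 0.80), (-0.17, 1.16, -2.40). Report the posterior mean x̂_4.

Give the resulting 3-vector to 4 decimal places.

result = (-0.1108, -0.6141, -0.6906)

after S1 (compose_se3): R=[0.9644 -0.0282 -0.2631; 0.1317 -0.8114 0.5695; -0.2295 -0.5838 -0.7787], t=(-0.1755, 1.4271, 3.2349)
after S2 (triangulate): (0.5343, 0.1456, 0.6875)
after S3 (kf_track): (-0.1108, -0.6141, -0.6906)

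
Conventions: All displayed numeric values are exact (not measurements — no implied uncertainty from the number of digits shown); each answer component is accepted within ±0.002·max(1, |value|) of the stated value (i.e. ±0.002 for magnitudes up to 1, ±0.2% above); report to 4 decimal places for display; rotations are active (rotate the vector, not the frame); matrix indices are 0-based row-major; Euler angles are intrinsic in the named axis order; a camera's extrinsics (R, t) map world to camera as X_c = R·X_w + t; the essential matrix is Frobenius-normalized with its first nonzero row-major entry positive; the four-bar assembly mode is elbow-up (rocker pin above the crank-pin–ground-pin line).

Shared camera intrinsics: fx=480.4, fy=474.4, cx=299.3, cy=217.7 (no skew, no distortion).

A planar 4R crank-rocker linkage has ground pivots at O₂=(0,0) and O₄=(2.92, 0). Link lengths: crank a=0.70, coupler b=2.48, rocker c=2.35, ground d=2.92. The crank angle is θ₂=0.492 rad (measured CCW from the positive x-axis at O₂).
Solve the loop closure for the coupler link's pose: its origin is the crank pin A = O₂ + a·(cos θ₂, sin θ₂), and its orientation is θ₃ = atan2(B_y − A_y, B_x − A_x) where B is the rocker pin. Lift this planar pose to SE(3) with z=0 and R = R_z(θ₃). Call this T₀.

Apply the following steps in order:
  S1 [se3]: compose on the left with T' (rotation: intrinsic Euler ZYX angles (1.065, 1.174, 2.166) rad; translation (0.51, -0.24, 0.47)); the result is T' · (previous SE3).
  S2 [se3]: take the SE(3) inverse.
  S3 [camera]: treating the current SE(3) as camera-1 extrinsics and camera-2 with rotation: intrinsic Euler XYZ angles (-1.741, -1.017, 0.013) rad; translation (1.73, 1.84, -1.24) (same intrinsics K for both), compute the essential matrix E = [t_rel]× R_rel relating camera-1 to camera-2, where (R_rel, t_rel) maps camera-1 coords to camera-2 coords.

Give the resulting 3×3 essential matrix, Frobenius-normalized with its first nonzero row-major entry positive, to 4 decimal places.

source (fourbar_fk): coupler pose = R=[0.6393 -0.7690 0.0000; 0.7690 0.6393 0.0000; 0.0000 0.0000 1.0000], t=(0.6170, 0.3307, 0.0000)
after S1 (compose_se3): R=[0.7814 0.4061 0.4738; 0.5210 -0.0066 -0.8536; -0.3435 0.9138 -0.2167], t=(0.9101, 0.0997, 0.0068)
after S2 (invert_se3): R=[0.7814 0.5210 -0.3435; 0.4061 -0.0066 0.9138; 0.4738 -0.8536 -0.2167], t=(-0.7607, -0.3751, -0.3447)
after S3 (essential): [0.1905 -0.1617 -0.5109; -0.0562 -0.2176 0.4538; 0.1850 -0.6203 0.0329]

matrix = [0.1905 -0.1617 -0.5109; -0.0562 -0.2176 0.4538; 0.1850 -0.6203 0.0329]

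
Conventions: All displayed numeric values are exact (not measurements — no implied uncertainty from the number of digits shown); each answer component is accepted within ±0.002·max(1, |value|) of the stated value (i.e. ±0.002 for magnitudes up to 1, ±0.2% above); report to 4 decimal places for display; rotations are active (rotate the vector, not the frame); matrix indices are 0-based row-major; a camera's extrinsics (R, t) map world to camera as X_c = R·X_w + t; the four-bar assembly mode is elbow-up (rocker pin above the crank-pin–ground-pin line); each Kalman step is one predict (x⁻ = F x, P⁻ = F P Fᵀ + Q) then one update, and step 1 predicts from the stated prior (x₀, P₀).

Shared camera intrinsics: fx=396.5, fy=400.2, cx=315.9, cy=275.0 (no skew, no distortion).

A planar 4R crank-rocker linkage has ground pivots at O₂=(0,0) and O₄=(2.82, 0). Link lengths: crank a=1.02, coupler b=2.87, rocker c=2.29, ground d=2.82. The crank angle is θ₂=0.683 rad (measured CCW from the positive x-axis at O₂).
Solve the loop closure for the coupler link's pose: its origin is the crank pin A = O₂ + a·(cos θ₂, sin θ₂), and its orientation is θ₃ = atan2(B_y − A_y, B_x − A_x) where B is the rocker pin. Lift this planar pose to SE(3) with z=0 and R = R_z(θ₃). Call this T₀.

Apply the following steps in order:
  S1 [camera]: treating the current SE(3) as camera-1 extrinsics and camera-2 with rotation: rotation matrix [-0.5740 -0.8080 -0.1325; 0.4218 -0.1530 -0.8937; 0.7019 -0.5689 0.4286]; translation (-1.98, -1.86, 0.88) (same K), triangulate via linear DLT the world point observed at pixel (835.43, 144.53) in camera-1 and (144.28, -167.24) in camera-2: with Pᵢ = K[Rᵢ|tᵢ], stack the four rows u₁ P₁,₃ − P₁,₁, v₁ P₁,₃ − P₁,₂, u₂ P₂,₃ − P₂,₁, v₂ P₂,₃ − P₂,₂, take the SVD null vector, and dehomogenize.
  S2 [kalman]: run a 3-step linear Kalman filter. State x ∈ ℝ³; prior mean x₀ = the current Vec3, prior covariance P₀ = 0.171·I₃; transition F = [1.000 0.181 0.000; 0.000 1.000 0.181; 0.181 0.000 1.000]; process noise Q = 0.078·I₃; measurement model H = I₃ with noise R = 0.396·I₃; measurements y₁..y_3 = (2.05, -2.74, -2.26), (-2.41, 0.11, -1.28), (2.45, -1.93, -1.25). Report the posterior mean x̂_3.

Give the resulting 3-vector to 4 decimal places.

source (fourbar_fk): coupler pose = R=[0.8252 -0.5648 0.0000; 0.5648 0.8252 0.0000; 0.0000 0.0000 1.0000], t=(0.7912, 0.6437, 0.0000)
after S1 (triangulate): (0.2511, -1.5101, 1.4129)
after S2 (kf_track): (0.2621, -1.4603, -0.6827)

result = (0.2621, -1.4603, -0.6827)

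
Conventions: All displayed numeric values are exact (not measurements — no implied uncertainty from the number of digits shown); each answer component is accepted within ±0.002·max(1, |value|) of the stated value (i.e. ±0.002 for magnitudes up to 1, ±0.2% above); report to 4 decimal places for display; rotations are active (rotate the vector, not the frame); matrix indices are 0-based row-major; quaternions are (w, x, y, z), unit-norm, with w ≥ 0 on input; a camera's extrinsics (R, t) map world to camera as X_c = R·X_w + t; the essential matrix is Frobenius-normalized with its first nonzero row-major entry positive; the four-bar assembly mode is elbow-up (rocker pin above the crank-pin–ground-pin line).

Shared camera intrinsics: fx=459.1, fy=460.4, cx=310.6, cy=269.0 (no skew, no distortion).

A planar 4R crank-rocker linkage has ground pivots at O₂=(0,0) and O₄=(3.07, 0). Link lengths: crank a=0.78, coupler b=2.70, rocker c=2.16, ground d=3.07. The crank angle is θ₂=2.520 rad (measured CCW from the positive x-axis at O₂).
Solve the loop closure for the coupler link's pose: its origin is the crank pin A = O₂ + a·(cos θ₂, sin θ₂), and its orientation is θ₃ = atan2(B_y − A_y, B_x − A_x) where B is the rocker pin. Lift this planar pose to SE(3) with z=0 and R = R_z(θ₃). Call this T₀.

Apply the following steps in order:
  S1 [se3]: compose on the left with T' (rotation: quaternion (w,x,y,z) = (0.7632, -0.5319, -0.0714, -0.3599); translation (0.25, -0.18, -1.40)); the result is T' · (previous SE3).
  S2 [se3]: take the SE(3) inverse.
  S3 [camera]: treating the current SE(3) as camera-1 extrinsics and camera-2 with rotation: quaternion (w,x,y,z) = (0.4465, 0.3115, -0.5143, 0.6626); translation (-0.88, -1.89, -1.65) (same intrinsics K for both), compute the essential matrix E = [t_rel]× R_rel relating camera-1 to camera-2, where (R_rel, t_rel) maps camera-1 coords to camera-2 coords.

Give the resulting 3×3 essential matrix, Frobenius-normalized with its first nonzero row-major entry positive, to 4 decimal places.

source (fourbar_fk): coupler pose = R=[0.8846 -0.4663 0.0000; 0.4663 0.8846 0.0000; 0.0000 0.0000 1.0000], t=(-0.6341, 0.4542, 0.0000)
after S1 (compose_se3): R=[0.9380 0.2124 0.2739; -0.3371 0.3756 0.8633; 0.0805 -0.9021 0.4240], t=(0.0706, 0.1997, -2.0573)
after S2 (invert_se3): R=[0.9380 -0.3371 0.0805; 0.2124 0.3756 -0.9021; 0.2739 0.8633 0.4240], t=(0.1667, -1.9459, 0.6805)
after S3 (essential): [0.1553 0.5732 -0.2548; 0.3308 0.1880 0.5955; -0.0559 -0.2473 0.1371]

matrix = [0.1553 0.5732 -0.2548; 0.3308 0.1880 0.5955; -0.0559 -0.2473 0.1371]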